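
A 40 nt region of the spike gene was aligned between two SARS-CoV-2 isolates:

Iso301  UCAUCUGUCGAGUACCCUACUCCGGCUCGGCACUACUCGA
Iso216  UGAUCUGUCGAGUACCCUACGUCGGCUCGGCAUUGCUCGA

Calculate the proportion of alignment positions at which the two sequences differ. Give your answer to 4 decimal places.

0.1250

The sequences differ at positions 2 (C/G), 21 (U/G), 22 (C/U), 33 (C/U), 35 (A/G).
There are 5 differences over 40 sites, so p = 5/40 = 0.1250.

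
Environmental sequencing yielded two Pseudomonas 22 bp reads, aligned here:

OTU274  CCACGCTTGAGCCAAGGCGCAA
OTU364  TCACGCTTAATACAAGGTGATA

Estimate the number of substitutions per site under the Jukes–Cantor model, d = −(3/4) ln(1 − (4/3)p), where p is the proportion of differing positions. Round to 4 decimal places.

Mismatches occur at site 1 (C→T), site 9 (G→A), site 11 (G→T), site 12 (C→A), site 18 (C→T), site 20 (C→A), site 21 (A→T).
p = 7/22 = 0.318182.
d = −0.75 · ln(1 − (4/3)·0.318182) = −0.75 · ln(0.575757) = −0.75 · (-0.552070) = 0.4141.

0.4141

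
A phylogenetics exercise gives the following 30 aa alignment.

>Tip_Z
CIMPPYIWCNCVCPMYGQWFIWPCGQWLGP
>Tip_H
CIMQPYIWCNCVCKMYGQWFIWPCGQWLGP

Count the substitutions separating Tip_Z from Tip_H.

2

Mismatches occur at site 4 (P→Q), site 14 (P→K).
That gives 2 mismatches out of 30 aligned sites, so the Hamming distance is 2.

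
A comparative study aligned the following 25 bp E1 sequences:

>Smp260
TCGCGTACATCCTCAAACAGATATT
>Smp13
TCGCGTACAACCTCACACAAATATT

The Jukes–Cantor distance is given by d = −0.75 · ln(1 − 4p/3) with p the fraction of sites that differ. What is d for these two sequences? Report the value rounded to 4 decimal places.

0.1308

Mismatches occur at site 10 (T→A), site 16 (A→C), site 20 (G→A).
p = 3/25 = 0.120000.
d = −0.75 · ln(1 − (4/3)·0.120000) = −0.75 · ln(0.840000) = −0.75 · (-0.174353) = 0.1308.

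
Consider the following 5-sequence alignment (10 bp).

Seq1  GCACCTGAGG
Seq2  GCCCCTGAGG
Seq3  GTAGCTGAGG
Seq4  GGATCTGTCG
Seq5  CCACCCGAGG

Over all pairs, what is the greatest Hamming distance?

6

Pairwise Hamming distances:
  Seq1 vs Seq2: 1
  Seq1 vs Seq3: 2
  Seq1 vs Seq4: 4
  Seq1 vs Seq5: 2
  Seq2 vs Seq3: 3
  Seq2 vs Seq4: 5
  Seq2 vs Seq5: 3
  Seq3 vs Seq4: 4
  Seq3 vs Seq5: 4
  Seq4 vs Seq5: 6
The largest is 6, between Seq4 and Seq5.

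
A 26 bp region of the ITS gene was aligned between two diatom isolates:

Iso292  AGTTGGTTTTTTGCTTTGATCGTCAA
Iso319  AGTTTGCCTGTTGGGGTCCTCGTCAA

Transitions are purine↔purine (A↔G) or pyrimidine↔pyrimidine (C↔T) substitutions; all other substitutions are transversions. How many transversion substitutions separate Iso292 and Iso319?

7

Differing sites — 5:G/T (Tv); 7:T/C (Ti); 8:T/C (Ti); 10:T/G (Tv); 14:C/G (Tv); 15:T/G (Tv); 16:T/G (Tv); 18:G/C (Tv); 19:A/C (Tv).
Of the 9 differences, 2 transitions and 7 transversions, so the answer is 7.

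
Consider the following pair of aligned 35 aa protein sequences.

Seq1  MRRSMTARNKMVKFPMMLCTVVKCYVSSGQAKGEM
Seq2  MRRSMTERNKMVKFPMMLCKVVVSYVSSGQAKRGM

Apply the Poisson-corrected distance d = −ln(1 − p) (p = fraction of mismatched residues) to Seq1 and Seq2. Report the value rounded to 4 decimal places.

0.1881

Differing sites — 7:A/E; 20:T/K; 23:K/V; 24:C/S; 33:G/R; 34:E/G.
p = 6/35 = 0.171429.
d = −ln(1 − 0.171429) = −ln(0.828571) = 0.1881.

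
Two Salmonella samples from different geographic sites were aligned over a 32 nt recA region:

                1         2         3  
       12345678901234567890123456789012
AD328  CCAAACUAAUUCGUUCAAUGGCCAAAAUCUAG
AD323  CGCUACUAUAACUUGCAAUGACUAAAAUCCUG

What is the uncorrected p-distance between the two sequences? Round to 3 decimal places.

0.375

The sequences differ at positions 2 (C/G), 3 (A/C), 4 (A/U), 9 (A/U), 10 (U/A), 11 (U/A), 13 (G/U), 15 (U/G), 21 (G/A), 23 (C/U), 30 (U/C), 31 (A/U).
There are 12 differences over 32 sites, so p = 12/32 = 0.375.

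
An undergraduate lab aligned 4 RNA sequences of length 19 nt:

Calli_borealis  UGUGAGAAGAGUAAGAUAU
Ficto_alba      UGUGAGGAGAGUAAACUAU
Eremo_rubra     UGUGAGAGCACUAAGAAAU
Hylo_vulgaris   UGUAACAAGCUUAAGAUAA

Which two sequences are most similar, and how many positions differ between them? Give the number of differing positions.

Pairwise Hamming distances:
  Calli_borealis vs Ficto_alba: 3
  Calli_borealis vs Eremo_rubra: 4
  Calli_borealis vs Hylo_vulgaris: 5
  Ficto_alba vs Eremo_rubra: 7
  Ficto_alba vs Hylo_vulgaris: 8
  Eremo_rubra vs Hylo_vulgaris: 8
The smallest is 3, between Calli_borealis and Ficto_alba.

3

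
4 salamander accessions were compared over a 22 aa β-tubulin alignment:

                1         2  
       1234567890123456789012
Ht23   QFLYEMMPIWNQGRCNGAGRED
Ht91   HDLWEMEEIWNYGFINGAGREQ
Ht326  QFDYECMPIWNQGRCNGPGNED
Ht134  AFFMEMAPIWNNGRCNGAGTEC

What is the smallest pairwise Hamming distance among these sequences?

Pairwise Hamming distances:
  Ht23 vs Ht91: 9
  Ht23 vs Ht326: 4
  Ht23 vs Ht134: 7
  Ht91 vs Ht326: 13
  Ht91 vs Ht134: 11
  Ht326 vs Ht134: 9
The smallest is 4, between Ht23 and Ht326.

4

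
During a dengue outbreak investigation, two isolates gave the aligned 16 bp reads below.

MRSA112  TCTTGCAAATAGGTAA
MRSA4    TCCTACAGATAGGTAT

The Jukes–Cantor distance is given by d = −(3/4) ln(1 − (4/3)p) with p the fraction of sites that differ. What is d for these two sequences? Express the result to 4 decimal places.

The sequences differ at positions 3 (T/C), 5 (G/A), 8 (A/G), 16 (A/T).
p = 4/16 = 0.250000.
d = −0.75 · ln(1 − (4/3)·0.250000) = −0.75 · ln(0.666667) = −0.75 · (-0.405465) = 0.3041.

0.3041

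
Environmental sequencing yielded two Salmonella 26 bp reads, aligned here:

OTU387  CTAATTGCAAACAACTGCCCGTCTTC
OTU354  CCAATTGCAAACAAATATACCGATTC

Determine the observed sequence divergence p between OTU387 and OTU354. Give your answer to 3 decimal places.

0.308

Mismatches occur at site 2 (T↔C), site 15 (C↔A), site 17 (G↔A), site 18 (C↔T), site 19 (C↔A), site 21 (G↔C), site 22 (T↔G), site 23 (C↔A).
There are 8 differences over 26 sites, so p = 8/26 = 0.308.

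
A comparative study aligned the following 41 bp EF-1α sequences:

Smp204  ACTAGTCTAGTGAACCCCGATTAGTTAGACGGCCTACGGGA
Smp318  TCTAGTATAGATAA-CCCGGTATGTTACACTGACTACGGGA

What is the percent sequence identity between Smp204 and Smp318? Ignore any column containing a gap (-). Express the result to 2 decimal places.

75.00%

Excluding the 1 gap column leaves 40 comparable sites.
The sequences differ at positions 1 (A/T), 7 (C/A), 11 (T/A), 12 (G/T), 20 (A/G), 22 (T/A), 23 (A/T), 28 (G/C), 31 (G/T), 33 (C/A).
30 of the 40 comparable sites match, so the percent identity is 30/40 × 100 = 75.00%.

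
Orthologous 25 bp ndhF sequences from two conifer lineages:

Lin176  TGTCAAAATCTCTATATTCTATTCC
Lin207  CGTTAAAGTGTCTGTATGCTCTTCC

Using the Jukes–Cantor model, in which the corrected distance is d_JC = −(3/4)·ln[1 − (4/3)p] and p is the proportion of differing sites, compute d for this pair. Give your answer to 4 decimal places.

0.3505

Mismatches occur at site 1 (T/C), site 4 (C/T), site 8 (A/G), site 10 (C/G), site 14 (A/G), site 18 (T/G), site 21 (A/C).
p = 7/25 = 0.280000.
d = −0.75 · ln(1 − (4/3)·0.280000) = −0.75 · ln(0.626667) = −0.75 · (-0.467340) = 0.3505.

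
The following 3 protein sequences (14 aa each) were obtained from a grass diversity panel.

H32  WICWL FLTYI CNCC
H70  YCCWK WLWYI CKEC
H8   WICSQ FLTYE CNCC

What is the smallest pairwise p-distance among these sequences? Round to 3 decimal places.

Pairwise Hamming distances:
  H32 vs H70: 7
  H32 vs H8: 3
  H70 vs H8: 9
The smallest is 3 mismatches, between H32 and H8; p = 3/14 = 0.214.

0.214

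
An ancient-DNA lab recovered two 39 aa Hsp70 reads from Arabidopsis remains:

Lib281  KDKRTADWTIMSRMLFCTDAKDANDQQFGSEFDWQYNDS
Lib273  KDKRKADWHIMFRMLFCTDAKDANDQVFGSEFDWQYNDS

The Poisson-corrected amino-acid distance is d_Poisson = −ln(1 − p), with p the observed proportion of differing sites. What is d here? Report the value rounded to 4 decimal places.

Mismatches occur at site 5 (T→K), site 9 (T→H), site 12 (S→F), site 27 (Q→V).
p = 4/39 = 0.102564.
d = −ln(1 − 0.102564) = −ln(0.897436) = 0.1082.

0.1082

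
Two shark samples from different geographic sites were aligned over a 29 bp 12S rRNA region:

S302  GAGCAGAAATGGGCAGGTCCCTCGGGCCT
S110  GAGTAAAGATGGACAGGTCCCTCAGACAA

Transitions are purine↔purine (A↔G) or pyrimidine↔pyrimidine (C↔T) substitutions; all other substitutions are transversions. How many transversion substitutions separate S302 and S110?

2

The sequences differ at positions 4 (C/T, transition), 6 (G/A, transition), 8 (A/G, transition), 13 (G/A, transition), 24 (G/A, transition), 26 (G/A, transition), 28 (C/A, transversion), 29 (T/A, transversion).
Of the 8 differences, 6 transitions and 2 transversions, so the answer is 2.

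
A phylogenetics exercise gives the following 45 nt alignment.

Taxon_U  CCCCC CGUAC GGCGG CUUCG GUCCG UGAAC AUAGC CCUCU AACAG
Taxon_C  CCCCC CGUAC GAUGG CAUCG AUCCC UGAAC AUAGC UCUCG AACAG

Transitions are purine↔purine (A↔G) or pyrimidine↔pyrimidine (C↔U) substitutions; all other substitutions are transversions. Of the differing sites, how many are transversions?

Differing sites — 12:G/A (Ti); 13:C/U (Ti); 17:U/A (Tv); 21:G/A (Ti); 25:G/C (Tv); 36:C/U (Ti); 40:U/G (Tv).
Of the 7 differences, 4 transitions and 3 transversions, so the answer is 3.

3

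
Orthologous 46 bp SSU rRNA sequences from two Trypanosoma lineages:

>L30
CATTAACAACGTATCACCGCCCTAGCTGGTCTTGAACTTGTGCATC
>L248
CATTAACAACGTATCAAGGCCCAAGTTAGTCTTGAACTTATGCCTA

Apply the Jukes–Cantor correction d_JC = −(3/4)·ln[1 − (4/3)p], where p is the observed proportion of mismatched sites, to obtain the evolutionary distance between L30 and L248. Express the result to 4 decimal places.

Mismatches occur at site 17 (C↔A), site 18 (C↔G), site 23 (T↔A), site 26 (C↔T), site 28 (G↔A), site 40 (G↔A), site 44 (A↔C), site 46 (C↔A).
p = 8/46 = 0.173913.
d = −0.75 · ln(1 − (4/3)·0.173913) = −0.75 · ln(0.768116) = −0.75 · (-0.263815) = 0.1979.

0.1979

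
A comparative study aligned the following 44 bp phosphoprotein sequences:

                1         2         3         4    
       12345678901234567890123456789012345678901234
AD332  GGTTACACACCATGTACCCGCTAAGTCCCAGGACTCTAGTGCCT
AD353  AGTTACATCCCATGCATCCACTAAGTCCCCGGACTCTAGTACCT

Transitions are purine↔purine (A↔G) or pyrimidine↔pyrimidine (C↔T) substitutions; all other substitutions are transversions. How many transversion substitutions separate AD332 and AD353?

The sequences differ at positions 1 (G/A, transition), 8 (C/T, transition), 9 (A/C, transversion), 15 (T/C, transition), 17 (C/T, transition), 20 (G/A, transition), 30 (A/C, transversion), 41 (G/A, transition).
Of the 8 differences, 6 transitions and 2 transversions, so the answer is 2.

2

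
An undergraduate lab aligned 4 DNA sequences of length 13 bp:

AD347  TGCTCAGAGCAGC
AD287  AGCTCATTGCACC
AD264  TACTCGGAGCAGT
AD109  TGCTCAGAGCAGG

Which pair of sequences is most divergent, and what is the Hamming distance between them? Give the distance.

Pairwise Hamming distances:
  AD347 vs AD287: 4
  AD347 vs AD264: 3
  AD347 vs AD109: 1
  AD287 vs AD264: 7
  AD287 vs AD109: 5
  AD264 vs AD109: 3
The largest is 7, between AD287 and AD264.

7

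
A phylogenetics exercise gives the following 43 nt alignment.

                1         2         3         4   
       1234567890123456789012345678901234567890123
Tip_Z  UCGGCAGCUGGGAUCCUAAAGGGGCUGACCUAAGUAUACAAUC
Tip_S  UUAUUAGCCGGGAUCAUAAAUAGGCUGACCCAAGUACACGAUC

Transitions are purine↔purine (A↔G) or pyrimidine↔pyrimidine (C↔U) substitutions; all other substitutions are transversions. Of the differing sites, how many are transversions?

Mismatches occur at site 2 (C/U, transition), site 3 (G/A, transition), site 4 (G/U, transversion), site 5 (C/U, transition), site 9 (U/C, transition), site 16 (C/A, transversion), site 21 (G/U, transversion), site 22 (G/A, transition), site 31 (U/C, transition), site 37 (U/C, transition), site 40 (A/G, transition).
Of the 11 differences, 8 transitions and 3 transversions, so the answer is 3.

3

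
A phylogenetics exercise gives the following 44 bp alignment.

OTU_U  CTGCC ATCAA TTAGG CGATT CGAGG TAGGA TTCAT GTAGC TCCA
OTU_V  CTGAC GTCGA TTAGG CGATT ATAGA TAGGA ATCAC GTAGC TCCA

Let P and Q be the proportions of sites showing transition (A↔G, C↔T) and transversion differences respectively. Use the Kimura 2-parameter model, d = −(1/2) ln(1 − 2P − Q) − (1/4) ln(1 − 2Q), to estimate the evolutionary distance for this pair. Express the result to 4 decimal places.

Mismatches occur at site 4 (C/A, transversion), site 6 (A/G, transition), site 9 (A/G, transition), site 21 (C/A, transversion), site 22 (G/T, transversion), site 25 (G/A, transition), site 31 (T/A, transversion), site 35 (T/C, transition).
Of the 8 differences, 4 transitions and 4 transversions over 44 sites: P = 4/44 = 0.090909, Q = 4/44 = 0.090909.
d = −0.5·ln(0.727273) − 0.25·ln(0.818182) = −0.5·(-0.318453) − 0.25·(-0.200670) = 0.2094.

0.2094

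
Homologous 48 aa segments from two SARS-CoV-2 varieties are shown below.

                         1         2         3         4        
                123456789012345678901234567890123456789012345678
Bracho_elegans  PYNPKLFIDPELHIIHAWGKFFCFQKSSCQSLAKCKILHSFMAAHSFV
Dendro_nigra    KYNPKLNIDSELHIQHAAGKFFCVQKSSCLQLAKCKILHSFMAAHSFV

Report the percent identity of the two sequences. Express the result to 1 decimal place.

83.3%

Differing sites — 1:P/K; 7:F/N; 10:P/S; 15:I/Q; 18:W/A; 24:F/V; 30:Q/L; 31:S/Q.
40 of the 48 sites match, so the percent identity is 40/48 × 100 = 83.3%.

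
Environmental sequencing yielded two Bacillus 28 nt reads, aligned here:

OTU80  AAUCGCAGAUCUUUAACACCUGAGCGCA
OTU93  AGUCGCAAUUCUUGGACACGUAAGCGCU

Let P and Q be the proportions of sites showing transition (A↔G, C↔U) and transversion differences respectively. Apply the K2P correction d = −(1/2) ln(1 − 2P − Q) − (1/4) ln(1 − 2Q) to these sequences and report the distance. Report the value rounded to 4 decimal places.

0.3639

Differing sites — 2:A/G (Ti); 8:G/A (Ti); 9:A/U (Tv); 14:U/G (Tv); 15:A/G (Ti); 20:C/G (Tv); 22:G/A (Ti); 28:A/U (Tv).
Of the 8 differences, 4 transitions and 4 transversions over 28 sites: P = 4/28 = 0.142857, Q = 4/28 = 0.142857.
d = −0.5·ln(0.571429) − 0.25·ln(0.714286) = −0.5·(-0.559615) − 0.25·(-0.336472) = 0.3639.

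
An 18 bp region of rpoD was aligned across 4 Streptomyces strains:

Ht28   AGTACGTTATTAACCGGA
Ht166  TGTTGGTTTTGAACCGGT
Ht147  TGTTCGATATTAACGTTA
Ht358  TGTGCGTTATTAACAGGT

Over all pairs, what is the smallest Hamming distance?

Pairwise Hamming distances:
  Ht28 vs Ht166: 6
  Ht28 vs Ht147: 6
  Ht28 vs Ht358: 4
  Ht166 vs Ht147: 8
  Ht166 vs Ht358: 5
  Ht147 vs Ht358: 6
The smallest is 4, between Ht28 and Ht358.

4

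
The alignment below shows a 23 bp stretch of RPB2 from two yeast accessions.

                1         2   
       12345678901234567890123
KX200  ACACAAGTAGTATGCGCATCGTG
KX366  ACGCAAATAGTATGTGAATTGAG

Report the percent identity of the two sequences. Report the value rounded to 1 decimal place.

73.9%

Mismatches occur at site 3 (A→G), site 7 (G→A), site 15 (C→T), site 17 (C→A), site 20 (C→T), site 22 (T→A).
17 of the 23 sites match, so the percent identity is 17/23 × 100 = 73.9%.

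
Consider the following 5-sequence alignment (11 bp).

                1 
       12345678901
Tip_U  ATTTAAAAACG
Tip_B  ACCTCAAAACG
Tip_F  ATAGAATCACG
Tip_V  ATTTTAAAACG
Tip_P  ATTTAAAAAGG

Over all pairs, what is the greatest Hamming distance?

6

Pairwise Hamming distances:
  Tip_U vs Tip_B: 3
  Tip_U vs Tip_F: 4
  Tip_U vs Tip_V: 1
  Tip_U vs Tip_P: 1
  Tip_B vs Tip_F: 6
  Tip_B vs Tip_V: 3
  Tip_B vs Tip_P: 4
  Tip_F vs Tip_V: 5
  Tip_F vs Tip_P: 5
  Tip_V vs Tip_P: 2
The largest is 6, between Tip_B and Tip_F.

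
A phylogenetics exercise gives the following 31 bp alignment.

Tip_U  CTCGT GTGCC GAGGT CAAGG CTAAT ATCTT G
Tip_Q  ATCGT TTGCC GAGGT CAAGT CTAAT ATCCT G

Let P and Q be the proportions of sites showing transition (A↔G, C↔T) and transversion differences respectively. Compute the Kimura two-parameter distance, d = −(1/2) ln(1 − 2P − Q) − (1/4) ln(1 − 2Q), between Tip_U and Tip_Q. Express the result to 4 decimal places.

0.1417

Differing sites — 1:C/A (Tv); 6:G/T (Tv); 20:G/T (Tv); 29:T/C (Ti).
Of the 4 differences, 1 transition and 3 transversions over 31 sites: P = 1/31 = 0.032258, Q = 3/31 = 0.096774.
d = −0.5·ln(0.838710) − 0.25·ln(0.806452) = −0.5·(-0.175890) − 0.25·(-0.215111) = 0.1417.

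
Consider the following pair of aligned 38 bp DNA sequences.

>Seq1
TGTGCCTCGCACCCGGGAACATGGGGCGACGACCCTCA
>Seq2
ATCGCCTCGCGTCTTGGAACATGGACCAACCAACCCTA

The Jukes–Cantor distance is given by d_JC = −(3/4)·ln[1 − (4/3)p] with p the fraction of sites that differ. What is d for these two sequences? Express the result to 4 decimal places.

0.5068

The sequences differ at positions 1 (T/A), 2 (G/T), 3 (T/C), 11 (A/G), 12 (C/T), 14 (C/T), 15 (G/T), 25 (G/A), 26 (G/C), 28 (G/A), 31 (G/C), 33 (C/A), 36 (T/C), 37 (C/T).
p = 14/38 = 0.368421.
d = −0.75 · ln(1 − (4/3)·0.368421) = −0.75 · ln(0.508772) = −0.75 · (-0.675755) = 0.5068.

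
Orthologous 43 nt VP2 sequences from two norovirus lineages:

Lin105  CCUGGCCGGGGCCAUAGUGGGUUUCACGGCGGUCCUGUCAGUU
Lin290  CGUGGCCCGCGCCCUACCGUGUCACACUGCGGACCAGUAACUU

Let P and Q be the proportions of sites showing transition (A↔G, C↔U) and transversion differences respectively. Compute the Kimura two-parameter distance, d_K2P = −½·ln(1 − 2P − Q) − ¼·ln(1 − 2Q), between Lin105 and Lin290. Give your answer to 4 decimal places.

The sequences differ at positions 2 (C/G, transversion), 8 (G/C, transversion), 10 (G/C, transversion), 14 (A/C, transversion), 17 (G/C, transversion), 18 (U/C, transition), 20 (G/U, transversion), 23 (U/C, transition), 24 (U/A, transversion), 28 (G/U, transversion), 33 (U/A, transversion), 36 (U/A, transversion), 39 (C/A, transversion), 41 (G/C, transversion).
Of the 14 differences, 2 transitions and 12 transversions over 43 sites: P = 2/43 = 0.046512, Q = 12/43 = 0.279070.
d = −0.5·ln(0.627906) − 0.25·ln(0.441860) = −0.5·(-0.465365) − 0.25·(-0.816762) = 0.4369.

0.4369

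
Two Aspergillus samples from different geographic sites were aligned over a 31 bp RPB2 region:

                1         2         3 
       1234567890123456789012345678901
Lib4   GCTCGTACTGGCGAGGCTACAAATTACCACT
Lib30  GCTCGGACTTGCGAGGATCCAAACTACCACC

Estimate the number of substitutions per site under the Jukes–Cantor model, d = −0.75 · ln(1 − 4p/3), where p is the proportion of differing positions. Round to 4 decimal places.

0.2239

Differing sites — 6:T/G; 10:G/T; 17:C/A; 19:A/C; 24:T/C; 31:T/C.
p = 6/31 = 0.193548.
d = −0.75 · ln(1 − (4/3)·0.193548) = −0.75 · ln(0.741936) = −0.75 · (-0.298492) = 0.2239.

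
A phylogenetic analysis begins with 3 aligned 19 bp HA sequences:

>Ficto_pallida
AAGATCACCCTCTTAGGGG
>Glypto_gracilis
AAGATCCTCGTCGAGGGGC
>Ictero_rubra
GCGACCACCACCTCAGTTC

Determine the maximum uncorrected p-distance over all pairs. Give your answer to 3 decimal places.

0.632

Pairwise Hamming distances:
  Ficto_pallida vs Glypto_gracilis: 7
  Ficto_pallida vs Ictero_rubra: 9
  Glypto_gracilis vs Ictero_rubra: 12
The largest is 12 mismatches, between Glypto_gracilis and Ictero_rubra; p = 12/19 = 0.632.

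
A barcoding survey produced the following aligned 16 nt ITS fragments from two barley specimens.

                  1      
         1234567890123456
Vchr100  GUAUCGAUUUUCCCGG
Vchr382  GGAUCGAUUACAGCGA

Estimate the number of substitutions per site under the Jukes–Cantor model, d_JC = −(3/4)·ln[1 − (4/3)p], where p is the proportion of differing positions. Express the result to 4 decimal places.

0.5199

Mismatches occur at site 2 (U/G), site 10 (U/A), site 11 (U/C), site 12 (C/A), site 13 (C/G), site 16 (G/A).
p = 6/16 = 0.375000.
d = −0.75 · ln(1 − (4/3)·0.375000) = −0.75 · ln(0.500000) = −0.75 · (-0.693147) = 0.5199.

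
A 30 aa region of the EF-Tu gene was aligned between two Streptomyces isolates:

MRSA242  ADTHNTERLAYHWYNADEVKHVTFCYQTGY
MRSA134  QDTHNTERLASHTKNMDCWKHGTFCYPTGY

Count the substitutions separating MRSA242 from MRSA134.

Differing sites — 1:A/Q; 11:Y/S; 13:W/T; 14:Y/K; 16:A/M; 18:E/C; 19:V/W; 22:V/G; 27:Q/P.
That gives 9 mismatches out of 30 aligned sites, so the Hamming distance is 9.

9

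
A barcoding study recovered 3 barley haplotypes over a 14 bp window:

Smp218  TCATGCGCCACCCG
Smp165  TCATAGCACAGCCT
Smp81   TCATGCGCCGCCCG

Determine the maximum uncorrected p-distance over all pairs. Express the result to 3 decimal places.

Pairwise Hamming distances:
  Smp218 vs Smp165: 6
  Smp218 vs Smp81: 1
  Smp165 vs Smp81: 7
The largest is 7 mismatches, between Smp165 and Smp81; p = 7/14 = 0.500.

0.500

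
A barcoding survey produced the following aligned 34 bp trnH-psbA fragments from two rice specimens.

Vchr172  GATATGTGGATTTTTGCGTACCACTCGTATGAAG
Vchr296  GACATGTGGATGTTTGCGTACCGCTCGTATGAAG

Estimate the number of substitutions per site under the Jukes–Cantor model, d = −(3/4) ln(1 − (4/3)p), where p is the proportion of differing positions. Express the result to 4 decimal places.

0.0939

The sequences differ at positions 3 (T/C), 12 (T/G), 23 (A/G).
p = 3/34 = 0.088235.
d = −0.75 · ln(1 − (4/3)·0.088235) = −0.75 · ln(0.882353) = −0.75 · (-0.125163) = 0.0939.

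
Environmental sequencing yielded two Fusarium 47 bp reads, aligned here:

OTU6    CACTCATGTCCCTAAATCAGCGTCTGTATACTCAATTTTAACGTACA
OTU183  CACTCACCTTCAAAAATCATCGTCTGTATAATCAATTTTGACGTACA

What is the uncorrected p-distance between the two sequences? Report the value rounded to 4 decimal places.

Mismatches occur at site 7 (T/C), site 8 (G/C), site 10 (C/T), site 12 (C/A), site 13 (T/A), site 20 (G/T), site 31 (C/A), site 40 (A/G).
There are 8 differences over 47 sites, so p = 8/47 = 0.1702.

0.1702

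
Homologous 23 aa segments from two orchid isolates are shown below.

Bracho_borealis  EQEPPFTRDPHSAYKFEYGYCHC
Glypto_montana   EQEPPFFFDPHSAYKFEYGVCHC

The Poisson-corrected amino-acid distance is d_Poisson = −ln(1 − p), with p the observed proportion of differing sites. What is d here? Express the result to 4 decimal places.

The sequences differ at positions 7 (T/F), 8 (R/F), 20 (Y/V).
p = 3/23 = 0.130435.
d = −ln(1 − 0.130435) = −ln(0.869565) = 0.1398.

0.1398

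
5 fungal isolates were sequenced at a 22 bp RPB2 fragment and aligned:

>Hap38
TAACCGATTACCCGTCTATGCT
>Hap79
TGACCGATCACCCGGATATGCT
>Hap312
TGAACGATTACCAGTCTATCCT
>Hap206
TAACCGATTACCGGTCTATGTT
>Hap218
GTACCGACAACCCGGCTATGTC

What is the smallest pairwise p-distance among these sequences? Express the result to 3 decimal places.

0.091

Pairwise Hamming distances:
  Hap38 vs Hap79: 4
  Hap38 vs Hap312: 4
  Hap38 vs Hap206: 2
  Hap38 vs Hap218: 7
  Hap79 vs Hap312: 6
  Hap79 vs Hap206: 6
  Hap79 vs Hap218: 7
  Hap312 vs Hap206: 5
  Hap312 vs Hap218: 10
  Hap206 vs Hap218: 7
The smallest is 2 mismatches, between Hap38 and Hap206; p = 2/22 = 0.091.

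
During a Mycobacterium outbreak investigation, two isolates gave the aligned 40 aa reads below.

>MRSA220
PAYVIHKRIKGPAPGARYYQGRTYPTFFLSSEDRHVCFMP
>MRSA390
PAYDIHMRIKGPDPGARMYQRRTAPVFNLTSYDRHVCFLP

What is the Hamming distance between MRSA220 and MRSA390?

11

Mismatches occur at site 4 (V↔D), site 7 (K↔M), site 13 (A↔D), site 18 (Y↔M), site 21 (G↔R), site 24 (Y↔A), site 26 (T↔V), site 28 (F↔N), site 30 (S↔T), site 32 (E↔Y), site 39 (M↔L).
That gives 11 mismatches out of 40 aligned sites, so the Hamming distance is 11.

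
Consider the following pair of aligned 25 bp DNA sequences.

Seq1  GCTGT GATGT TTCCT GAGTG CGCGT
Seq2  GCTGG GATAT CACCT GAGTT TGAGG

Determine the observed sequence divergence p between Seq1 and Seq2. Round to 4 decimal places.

The sequences differ at positions 5 (T/G), 9 (G/A), 11 (T/C), 12 (T/A), 20 (G/T), 21 (C/T), 23 (C/A), 25 (T/G).
There are 8 differences over 25 sites, so p = 8/25 = 0.3200.

0.3200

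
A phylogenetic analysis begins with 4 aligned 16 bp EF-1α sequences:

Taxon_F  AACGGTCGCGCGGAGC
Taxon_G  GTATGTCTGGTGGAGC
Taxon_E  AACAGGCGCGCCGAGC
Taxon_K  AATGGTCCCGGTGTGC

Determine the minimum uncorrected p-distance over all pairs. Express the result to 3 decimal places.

Pairwise Hamming distances:
  Taxon_F vs Taxon_G: 7
  Taxon_F vs Taxon_E: 3
  Taxon_F vs Taxon_K: 5
  Taxon_G vs Taxon_E: 9
  Taxon_G vs Taxon_K: 9
  Taxon_E vs Taxon_K: 7
The smallest is 3 mismatches, between Taxon_F and Taxon_E; p = 3/16 = 0.188.

0.188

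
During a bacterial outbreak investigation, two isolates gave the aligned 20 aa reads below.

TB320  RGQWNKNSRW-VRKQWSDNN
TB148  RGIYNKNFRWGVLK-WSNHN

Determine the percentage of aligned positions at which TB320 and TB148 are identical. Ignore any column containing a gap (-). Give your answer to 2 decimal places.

Excluding the 2 gap columns leaves 18 comparable sites.
The sequences differ at positions 3 (Q/I), 4 (W/Y), 8 (S/F), 13 (R/L), 18 (D/N), 19 (N/H).
12 of the 18 comparable sites match, so the percent identity is 12/18 × 100 = 66.67%.

66.67%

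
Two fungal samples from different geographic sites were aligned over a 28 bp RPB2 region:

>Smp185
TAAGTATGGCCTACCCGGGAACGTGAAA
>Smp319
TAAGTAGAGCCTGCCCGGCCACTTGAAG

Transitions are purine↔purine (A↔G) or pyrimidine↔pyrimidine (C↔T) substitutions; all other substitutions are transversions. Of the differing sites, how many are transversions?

The sequences differ at positions 7 (T/G, transversion), 8 (G/A, transition), 13 (A/G, transition), 19 (G/C, transversion), 20 (A/C, transversion), 23 (G/T, transversion), 28 (A/G, transition).
Of the 7 differences, 3 transitions and 4 transversions, so the answer is 4.

4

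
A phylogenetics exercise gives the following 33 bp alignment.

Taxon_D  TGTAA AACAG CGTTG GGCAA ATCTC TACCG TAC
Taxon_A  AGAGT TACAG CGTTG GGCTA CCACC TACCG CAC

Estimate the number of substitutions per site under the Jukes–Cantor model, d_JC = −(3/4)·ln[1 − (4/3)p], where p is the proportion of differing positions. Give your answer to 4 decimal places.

Mismatches occur at site 1 (T→A), site 3 (T→A), site 4 (A→G), site 5 (A→T), site 6 (A→T), site 19 (A→T), site 21 (A→C), site 22 (T→C), site 23 (C→A), site 24 (T→C), site 31 (T→C).
p = 11/33 = 0.333333.
d = −0.75 · ln(1 − (4/3)·0.333333) = −0.75 · ln(0.555556) = −0.75 · (-0.587786) = 0.4408.

0.4408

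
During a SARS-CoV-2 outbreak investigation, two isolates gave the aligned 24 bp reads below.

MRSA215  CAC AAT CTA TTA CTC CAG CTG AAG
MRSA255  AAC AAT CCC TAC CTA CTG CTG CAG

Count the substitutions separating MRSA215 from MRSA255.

Mismatches occur at site 1 (C→A), site 8 (T→C), site 9 (A→C), site 11 (T→A), site 12 (A→C), site 15 (C→A), site 17 (A→T), site 22 (A→C).
That gives 8 mismatches out of 24 aligned sites, so the Hamming distance is 8.

8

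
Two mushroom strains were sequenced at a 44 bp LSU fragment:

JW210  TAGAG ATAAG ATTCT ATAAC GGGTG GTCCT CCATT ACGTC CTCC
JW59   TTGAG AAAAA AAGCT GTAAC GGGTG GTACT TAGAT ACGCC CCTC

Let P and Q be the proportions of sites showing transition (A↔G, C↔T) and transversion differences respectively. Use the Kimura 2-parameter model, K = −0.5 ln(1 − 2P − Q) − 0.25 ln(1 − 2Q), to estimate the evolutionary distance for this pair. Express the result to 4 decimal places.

Mismatches occur at site 2 (A→T, transversion), site 7 (T→A, transversion), site 10 (G→A, transition), site 12 (T→A, transversion), site 13 (T→G, transversion), site 16 (A→G, transition), site 28 (C→A, transversion), site 31 (C→T, transition), site 32 (C→A, transversion), site 33 (A→G, transition), site 34 (T→A, transversion), site 39 (T→C, transition), site 42 (T→C, transition), site 43 (C→T, transition).
Of the 14 differences, 7 transitions and 7 transversions over 44 sites: P = 7/44 = 0.159091, Q = 7/44 = 0.159091.
d = −0.5·ln(0.522727) − 0.25·ln(0.681818) = −0.5·(-0.648696) − 0.25·(-0.382993) = 0.4201.

0.4201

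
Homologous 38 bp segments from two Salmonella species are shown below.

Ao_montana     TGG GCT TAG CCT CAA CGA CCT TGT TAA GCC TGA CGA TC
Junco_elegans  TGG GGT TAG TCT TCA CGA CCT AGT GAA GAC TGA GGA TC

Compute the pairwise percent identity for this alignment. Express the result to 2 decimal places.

Differing sites — 5:C/G; 10:C/T; 13:C/T; 14:A/C; 22:T/A; 25:T/G; 29:C/A; 34:C/G.
30 of the 38 sites match, so the percent identity is 30/38 × 100 = 78.95%.

78.95%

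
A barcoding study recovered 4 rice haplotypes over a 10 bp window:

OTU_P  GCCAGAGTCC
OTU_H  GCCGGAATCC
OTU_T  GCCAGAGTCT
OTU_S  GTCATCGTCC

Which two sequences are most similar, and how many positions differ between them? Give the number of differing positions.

Pairwise Hamming distances:
  OTU_P vs OTU_H: 2
  OTU_P vs OTU_T: 1
  OTU_P vs OTU_S: 3
  OTU_H vs OTU_T: 3
  OTU_H vs OTU_S: 5
  OTU_T vs OTU_S: 4
The smallest is 1, between OTU_P and OTU_T.

1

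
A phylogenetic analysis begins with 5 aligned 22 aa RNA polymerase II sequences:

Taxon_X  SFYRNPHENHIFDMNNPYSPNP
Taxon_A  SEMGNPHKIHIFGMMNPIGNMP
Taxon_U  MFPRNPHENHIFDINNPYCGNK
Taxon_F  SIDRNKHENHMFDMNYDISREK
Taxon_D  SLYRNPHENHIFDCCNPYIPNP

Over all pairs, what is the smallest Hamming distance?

Pairwise Hamming distances:
  Taxon_X vs Taxon_A: 11
  Taxon_X vs Taxon_U: 6
  Taxon_X vs Taxon_F: 10
  Taxon_X vs Taxon_D: 4
  Taxon_A vs Taxon_U: 14
  Taxon_A vs Taxon_F: 15
  Taxon_A vs Taxon_D: 12
  Taxon_U vs Taxon_F: 12
  Taxon_U vs Taxon_D: 8
  Taxon_F vs Taxon_D: 13
The smallest is 4, between Taxon_X and Taxon_D.

4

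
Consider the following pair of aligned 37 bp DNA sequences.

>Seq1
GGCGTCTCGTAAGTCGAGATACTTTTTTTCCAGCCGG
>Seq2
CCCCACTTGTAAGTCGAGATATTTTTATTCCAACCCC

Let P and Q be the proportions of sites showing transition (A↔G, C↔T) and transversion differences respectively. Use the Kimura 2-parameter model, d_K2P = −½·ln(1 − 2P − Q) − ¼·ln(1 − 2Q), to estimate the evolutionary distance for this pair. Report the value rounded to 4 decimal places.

Differing sites — 1:G/C (Tv); 2:G/C (Tv); 4:G/C (Tv); 5:T/A (Tv); 8:C/T (Ti); 22:C/T (Ti); 27:T/A (Tv); 33:G/A (Ti); 36:G/C (Tv); 37:G/C (Tv).
Of the 10 differences, 3 transitions and 7 transversions over 37 sites: P = 3/37 = 0.081081, Q = 7/37 = 0.189189.
d = −0.5·ln(0.648649) − 0.25·ln(0.621622) = −0.5·(-0.432864) − 0.25·(-0.475423) = 0.3353.

0.3353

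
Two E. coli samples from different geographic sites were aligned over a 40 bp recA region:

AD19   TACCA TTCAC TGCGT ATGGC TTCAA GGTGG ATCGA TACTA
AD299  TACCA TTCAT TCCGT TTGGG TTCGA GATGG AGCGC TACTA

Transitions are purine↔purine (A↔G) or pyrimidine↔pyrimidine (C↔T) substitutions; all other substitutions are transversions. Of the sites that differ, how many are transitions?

Differing sites — 10:C/T (Ti); 12:G/C (Tv); 16:A/T (Tv); 20:C/G (Tv); 24:A/G (Ti); 27:G/A (Ti); 32:T/G (Tv); 35:A/C (Tv).
Of the 8 differences, 3 transitions and 5 transversions, so the answer is 3.

3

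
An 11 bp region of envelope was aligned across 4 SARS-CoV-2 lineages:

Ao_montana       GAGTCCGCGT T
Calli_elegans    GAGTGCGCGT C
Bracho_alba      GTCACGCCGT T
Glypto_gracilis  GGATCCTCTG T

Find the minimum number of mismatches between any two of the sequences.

2

Pairwise Hamming distances:
  Ao_montana vs Calli_elegans: 2
  Ao_montana vs Bracho_alba: 5
  Ao_montana vs Glypto_gracilis: 5
  Calli_elegans vs Bracho_alba: 7
  Calli_elegans vs Glypto_gracilis: 7
  Bracho_alba vs Glypto_gracilis: 7
The smallest is 2, between Ao_montana and Calli_elegans.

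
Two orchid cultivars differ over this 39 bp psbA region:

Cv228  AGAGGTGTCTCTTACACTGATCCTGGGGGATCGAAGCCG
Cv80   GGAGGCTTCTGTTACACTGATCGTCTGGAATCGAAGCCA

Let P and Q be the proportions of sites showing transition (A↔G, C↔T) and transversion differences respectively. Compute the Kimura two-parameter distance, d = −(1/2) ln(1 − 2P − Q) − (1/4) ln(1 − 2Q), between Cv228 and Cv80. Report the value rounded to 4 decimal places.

Differing sites — 1:A/G (Ti); 6:T/C (Ti); 7:G/T (Tv); 11:C/G (Tv); 23:C/G (Tv); 25:G/C (Tv); 26:G/T (Tv); 29:G/A (Ti); 39:G/A (Ti).
Of the 9 differences, 4 transitions and 5 transversions over 39 sites: P = 4/39 = 0.102564, Q = 5/39 = 0.128205.
d = −0.5·ln(0.666667) − 0.25·ln(0.743590) = −0.5·(-0.405465) − 0.25·(-0.296265) = 0.2768.

0.2768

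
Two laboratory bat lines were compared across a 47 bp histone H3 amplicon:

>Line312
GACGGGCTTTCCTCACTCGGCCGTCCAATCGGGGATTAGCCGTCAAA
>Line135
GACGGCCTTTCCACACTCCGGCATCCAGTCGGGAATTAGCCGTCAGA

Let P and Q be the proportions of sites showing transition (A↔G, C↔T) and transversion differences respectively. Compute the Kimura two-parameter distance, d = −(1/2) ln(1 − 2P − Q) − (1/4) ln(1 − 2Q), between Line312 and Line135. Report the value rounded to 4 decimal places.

Differing sites — 6:G/C (Tv); 13:T/A (Tv); 19:G/C (Tv); 21:C/G (Tv); 23:G/A (Ti); 28:A/G (Ti); 34:G/A (Ti); 46:A/G (Ti).
Of the 8 differences, 4 transitions and 4 transversions over 47 sites: P = 4/47 = 0.085106, Q = 4/47 = 0.085106.
d = −0.5·ln(0.744682) − 0.25·ln(0.829788) = −0.5·(-0.294798) − 0.25·(-0.186585) = 0.1940.

0.1940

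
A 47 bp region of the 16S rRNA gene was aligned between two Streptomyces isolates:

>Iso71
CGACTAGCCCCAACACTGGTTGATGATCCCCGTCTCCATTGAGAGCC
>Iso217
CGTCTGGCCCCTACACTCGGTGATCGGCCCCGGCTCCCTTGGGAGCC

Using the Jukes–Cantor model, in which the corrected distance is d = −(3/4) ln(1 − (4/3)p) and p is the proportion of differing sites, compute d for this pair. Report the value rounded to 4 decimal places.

0.2805

Mismatches occur at site 3 (A→T), site 6 (A→G), site 12 (A→T), site 18 (G→C), site 20 (T→G), site 25 (G→C), site 26 (A→G), site 27 (T→G), site 33 (T→G), site 38 (A→C), site 42 (A→G).
p = 11/47 = 0.234043.
d = −0.75 · ln(1 − (4/3)·0.234043) = −0.75 · ln(0.687943) = −0.75 · (-0.374049) = 0.2805.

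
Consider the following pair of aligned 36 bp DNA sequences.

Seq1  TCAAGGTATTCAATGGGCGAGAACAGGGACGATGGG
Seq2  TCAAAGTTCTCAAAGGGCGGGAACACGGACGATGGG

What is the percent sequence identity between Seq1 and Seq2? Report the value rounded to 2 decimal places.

The sequences differ at positions 5 (G/A), 8 (A/T), 9 (T/C), 14 (T/A), 20 (A/G), 26 (G/C).
30 of the 36 sites match, so the percent identity is 30/36 × 100 = 83.33%.

83.33%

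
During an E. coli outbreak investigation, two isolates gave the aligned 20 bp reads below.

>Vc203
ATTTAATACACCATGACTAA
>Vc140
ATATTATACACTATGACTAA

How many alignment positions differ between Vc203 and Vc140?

3

Mismatches occur at site 3 (T/A), site 5 (A/T), site 12 (C/T).
That gives 3 mismatches out of 20 aligned sites, so the Hamming distance is 3.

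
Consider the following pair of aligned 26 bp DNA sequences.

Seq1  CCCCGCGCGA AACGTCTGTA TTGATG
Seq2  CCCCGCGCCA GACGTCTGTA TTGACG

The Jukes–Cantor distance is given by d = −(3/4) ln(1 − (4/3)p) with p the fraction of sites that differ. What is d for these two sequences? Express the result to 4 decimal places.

0.1253

Mismatches occur at site 9 (G→C), site 11 (A→G), site 25 (T→C).
p = 3/26 = 0.115385.
d = −0.75 · ln(1 − (4/3)·0.115385) = −0.75 · ln(0.846153) = −0.75 · (-0.167055) = 0.1253.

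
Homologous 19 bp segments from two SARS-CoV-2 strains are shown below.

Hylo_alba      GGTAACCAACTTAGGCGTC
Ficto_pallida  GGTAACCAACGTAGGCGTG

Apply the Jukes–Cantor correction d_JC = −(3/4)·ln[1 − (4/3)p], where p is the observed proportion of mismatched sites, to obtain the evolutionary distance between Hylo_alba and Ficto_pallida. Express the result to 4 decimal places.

Differing sites — 11:T/G; 19:C/G.
p = 2/19 = 0.105263.
d = −0.75 · ln(1 − (4/3)·0.105263) = −0.75 · ln(0.859649) = −0.75 · (-0.151231) = 0.1134.

0.1134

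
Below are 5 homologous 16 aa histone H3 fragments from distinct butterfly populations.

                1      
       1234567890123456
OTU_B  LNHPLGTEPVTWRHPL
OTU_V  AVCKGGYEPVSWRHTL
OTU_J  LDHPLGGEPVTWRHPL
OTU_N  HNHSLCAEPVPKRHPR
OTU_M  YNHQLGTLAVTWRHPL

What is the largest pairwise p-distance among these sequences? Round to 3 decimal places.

0.688

Pairwise Hamming distances:
  OTU_B vs OTU_V: 8
  OTU_B vs OTU_J: 2
  OTU_B vs OTU_N: 7
  OTU_B vs OTU_M: 4
  OTU_V vs OTU_J: 8
  OTU_V vs OTU_N: 11
  OTU_V vs OTU_M: 10
  OTU_J vs OTU_N: 8
  OTU_J vs OTU_M: 6
  OTU_N vs OTU_M: 9
The largest is 11 mismatches, between OTU_V and OTU_N; p = 11/16 = 0.688.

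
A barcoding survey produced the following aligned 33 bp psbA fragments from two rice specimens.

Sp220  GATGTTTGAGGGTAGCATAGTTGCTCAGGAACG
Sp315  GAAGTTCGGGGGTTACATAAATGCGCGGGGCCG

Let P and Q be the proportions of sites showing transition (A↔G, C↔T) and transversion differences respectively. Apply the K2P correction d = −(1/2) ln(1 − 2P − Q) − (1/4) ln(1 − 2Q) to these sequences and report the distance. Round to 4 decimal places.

Mismatches occur at site 3 (T→A, transversion), site 7 (T→C, transition), site 9 (A→G, transition), site 14 (A→T, transversion), site 15 (G→A, transition), site 20 (G→A, transition), site 21 (T→A, transversion), site 25 (T→G, transversion), site 27 (A→G, transition), site 30 (A→G, transition), site 31 (A→C, transversion).
Of the 11 differences, 6 transitions and 5 transversions over 33 sites: P = 6/33 = 0.181818, Q = 5/33 = 0.151515.
d = −0.5·ln(0.484849) − 0.25·ln(0.696970) = −0.5·(-0.723918) − 0.25·(-0.361013) = 0.4522.

0.4522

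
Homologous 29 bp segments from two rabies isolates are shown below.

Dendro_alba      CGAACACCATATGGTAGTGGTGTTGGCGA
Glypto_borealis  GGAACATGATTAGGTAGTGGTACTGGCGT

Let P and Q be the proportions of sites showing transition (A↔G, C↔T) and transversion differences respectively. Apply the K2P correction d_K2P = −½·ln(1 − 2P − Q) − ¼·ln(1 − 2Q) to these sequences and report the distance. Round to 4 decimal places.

Mismatches occur at site 1 (C↔G, transversion), site 7 (C↔T, transition), site 8 (C↔G, transversion), site 11 (A↔T, transversion), site 12 (T↔A, transversion), site 22 (G↔A, transition), site 23 (T↔C, transition), site 29 (A↔T, transversion).
Of the 8 differences, 3 transitions and 5 transversions over 29 sites: P = 3/29 = 0.103448, Q = 5/29 = 0.172414.
d = −0.5·ln(0.620690) − 0.25·ln(0.655172) = −0.5·(-0.476924) − 0.25·(-0.422857) = 0.3442.

0.3442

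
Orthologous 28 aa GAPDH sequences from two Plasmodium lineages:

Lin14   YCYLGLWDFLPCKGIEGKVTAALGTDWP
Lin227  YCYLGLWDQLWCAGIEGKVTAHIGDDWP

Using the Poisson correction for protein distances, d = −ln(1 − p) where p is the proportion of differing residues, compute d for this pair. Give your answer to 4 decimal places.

0.2412

Differing sites — 9:F/Q; 11:P/W; 13:K/A; 22:A/H; 23:L/I; 25:T/D.
p = 6/28 = 0.214286.
d = −ln(1 − 0.214286) = −ln(0.785714) = 0.2412.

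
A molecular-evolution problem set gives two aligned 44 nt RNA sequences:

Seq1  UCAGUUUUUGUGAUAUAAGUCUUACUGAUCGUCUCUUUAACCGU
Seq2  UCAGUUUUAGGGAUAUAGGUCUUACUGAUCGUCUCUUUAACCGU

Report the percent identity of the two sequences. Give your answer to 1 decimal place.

Differing sites — 9:U/A; 11:U/G; 18:A/G.
41 of the 44 sites match, so the percent identity is 41/44 × 100 = 93.2%.

93.2%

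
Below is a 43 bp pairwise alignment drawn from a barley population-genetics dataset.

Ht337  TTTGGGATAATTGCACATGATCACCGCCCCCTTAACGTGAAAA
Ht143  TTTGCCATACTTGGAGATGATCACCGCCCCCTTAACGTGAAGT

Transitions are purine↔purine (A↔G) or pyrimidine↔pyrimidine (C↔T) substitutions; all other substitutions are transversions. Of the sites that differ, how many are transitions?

Mismatches occur at site 5 (G→C, transversion), site 6 (G→C, transversion), site 10 (A→C, transversion), site 14 (C→G, transversion), site 16 (C→G, transversion), site 42 (A→G, transition), site 43 (A→T, transversion).
Of the 7 differences, 1 transition and 6 transversions, so the answer is 1.

1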